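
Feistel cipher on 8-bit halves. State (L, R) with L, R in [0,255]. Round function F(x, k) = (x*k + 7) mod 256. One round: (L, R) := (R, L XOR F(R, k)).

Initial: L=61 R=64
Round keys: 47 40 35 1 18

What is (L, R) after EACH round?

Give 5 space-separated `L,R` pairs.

Round 1 (k=47): L=64 R=250
Round 2 (k=40): L=250 R=87
Round 3 (k=35): L=87 R=22
Round 4 (k=1): L=22 R=74
Round 5 (k=18): L=74 R=45

Answer: 64,250 250,87 87,22 22,74 74,45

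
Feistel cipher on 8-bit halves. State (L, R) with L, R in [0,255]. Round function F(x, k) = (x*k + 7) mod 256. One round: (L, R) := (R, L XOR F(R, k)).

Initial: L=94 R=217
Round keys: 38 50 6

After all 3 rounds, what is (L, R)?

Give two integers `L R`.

Answer: 132 124

Derivation:
Round 1 (k=38): L=217 R=99
Round 2 (k=50): L=99 R=132
Round 3 (k=6): L=132 R=124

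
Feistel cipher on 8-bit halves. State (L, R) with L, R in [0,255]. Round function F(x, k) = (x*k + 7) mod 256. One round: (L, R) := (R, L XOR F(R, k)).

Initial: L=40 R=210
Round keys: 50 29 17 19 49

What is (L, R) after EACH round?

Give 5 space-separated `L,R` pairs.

Round 1 (k=50): L=210 R=35
Round 2 (k=29): L=35 R=44
Round 3 (k=17): L=44 R=208
Round 4 (k=19): L=208 R=91
Round 5 (k=49): L=91 R=162

Answer: 210,35 35,44 44,208 208,91 91,162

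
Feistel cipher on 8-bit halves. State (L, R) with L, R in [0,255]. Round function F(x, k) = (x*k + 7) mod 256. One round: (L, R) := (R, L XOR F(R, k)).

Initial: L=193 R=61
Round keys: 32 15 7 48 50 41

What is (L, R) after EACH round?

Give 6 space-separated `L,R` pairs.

Answer: 61,102 102,60 60,205 205,75 75,96 96,44

Derivation:
Round 1 (k=32): L=61 R=102
Round 2 (k=15): L=102 R=60
Round 3 (k=7): L=60 R=205
Round 4 (k=48): L=205 R=75
Round 5 (k=50): L=75 R=96
Round 6 (k=41): L=96 R=44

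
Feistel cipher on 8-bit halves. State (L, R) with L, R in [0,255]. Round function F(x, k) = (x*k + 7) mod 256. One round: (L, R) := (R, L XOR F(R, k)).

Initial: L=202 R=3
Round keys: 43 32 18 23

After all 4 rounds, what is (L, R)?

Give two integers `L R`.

Round 1 (k=43): L=3 R=66
Round 2 (k=32): L=66 R=68
Round 3 (k=18): L=68 R=141
Round 4 (k=23): L=141 R=246

Answer: 141 246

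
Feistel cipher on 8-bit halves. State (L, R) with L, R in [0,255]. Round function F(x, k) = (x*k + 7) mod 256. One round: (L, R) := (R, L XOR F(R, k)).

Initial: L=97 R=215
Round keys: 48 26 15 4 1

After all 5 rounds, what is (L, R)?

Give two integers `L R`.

Answer: 79 147

Derivation:
Round 1 (k=48): L=215 R=54
Round 2 (k=26): L=54 R=84
Round 3 (k=15): L=84 R=197
Round 4 (k=4): L=197 R=79
Round 5 (k=1): L=79 R=147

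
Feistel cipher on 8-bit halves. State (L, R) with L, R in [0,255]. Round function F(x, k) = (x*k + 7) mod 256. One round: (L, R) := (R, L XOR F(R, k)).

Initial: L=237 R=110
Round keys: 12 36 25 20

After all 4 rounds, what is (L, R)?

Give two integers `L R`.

Round 1 (k=12): L=110 R=194
Round 2 (k=36): L=194 R=33
Round 3 (k=25): L=33 R=130
Round 4 (k=20): L=130 R=14

Answer: 130 14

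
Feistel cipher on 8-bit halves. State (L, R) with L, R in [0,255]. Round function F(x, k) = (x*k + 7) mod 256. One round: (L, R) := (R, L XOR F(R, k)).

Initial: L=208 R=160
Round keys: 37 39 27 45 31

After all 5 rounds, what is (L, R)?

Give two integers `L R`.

Round 1 (k=37): L=160 R=247
Round 2 (k=39): L=247 R=8
Round 3 (k=27): L=8 R=40
Round 4 (k=45): L=40 R=7
Round 5 (k=31): L=7 R=200

Answer: 7 200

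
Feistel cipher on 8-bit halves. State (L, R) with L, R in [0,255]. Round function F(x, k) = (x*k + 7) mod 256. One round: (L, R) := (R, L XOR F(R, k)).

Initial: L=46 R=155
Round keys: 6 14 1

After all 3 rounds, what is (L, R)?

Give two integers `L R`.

Answer: 242 126

Derivation:
Round 1 (k=6): L=155 R=135
Round 2 (k=14): L=135 R=242
Round 3 (k=1): L=242 R=126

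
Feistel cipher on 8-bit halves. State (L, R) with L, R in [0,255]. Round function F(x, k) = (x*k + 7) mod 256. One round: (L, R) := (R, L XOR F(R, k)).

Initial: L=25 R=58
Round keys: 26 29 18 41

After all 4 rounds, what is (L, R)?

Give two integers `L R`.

Answer: 191 213

Derivation:
Round 1 (k=26): L=58 R=242
Round 2 (k=29): L=242 R=75
Round 3 (k=18): L=75 R=191
Round 4 (k=41): L=191 R=213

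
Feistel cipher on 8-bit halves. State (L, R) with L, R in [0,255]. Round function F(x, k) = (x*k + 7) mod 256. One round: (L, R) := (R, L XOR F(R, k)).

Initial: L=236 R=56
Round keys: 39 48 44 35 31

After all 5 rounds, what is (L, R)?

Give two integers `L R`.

Answer: 192 63

Derivation:
Round 1 (k=39): L=56 R=99
Round 2 (k=48): L=99 R=175
Round 3 (k=44): L=175 R=120
Round 4 (k=35): L=120 R=192
Round 5 (k=31): L=192 R=63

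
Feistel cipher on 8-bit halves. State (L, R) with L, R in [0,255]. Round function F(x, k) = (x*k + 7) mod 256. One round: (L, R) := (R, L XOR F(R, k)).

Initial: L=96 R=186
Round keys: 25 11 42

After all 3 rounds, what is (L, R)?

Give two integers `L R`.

Round 1 (k=25): L=186 R=81
Round 2 (k=11): L=81 R=56
Round 3 (k=42): L=56 R=102

Answer: 56 102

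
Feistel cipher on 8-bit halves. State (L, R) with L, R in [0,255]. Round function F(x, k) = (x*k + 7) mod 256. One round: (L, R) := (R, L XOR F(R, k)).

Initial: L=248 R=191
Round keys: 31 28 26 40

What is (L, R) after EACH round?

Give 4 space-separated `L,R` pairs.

Round 1 (k=31): L=191 R=208
Round 2 (k=28): L=208 R=120
Round 3 (k=26): L=120 R=231
Round 4 (k=40): L=231 R=103

Answer: 191,208 208,120 120,231 231,103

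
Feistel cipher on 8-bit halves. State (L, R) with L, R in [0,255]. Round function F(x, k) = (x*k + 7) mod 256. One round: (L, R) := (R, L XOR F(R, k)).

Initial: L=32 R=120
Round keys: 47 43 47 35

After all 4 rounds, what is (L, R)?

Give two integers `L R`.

Round 1 (k=47): L=120 R=47
Round 2 (k=43): L=47 R=148
Round 3 (k=47): L=148 R=28
Round 4 (k=35): L=28 R=79

Answer: 28 79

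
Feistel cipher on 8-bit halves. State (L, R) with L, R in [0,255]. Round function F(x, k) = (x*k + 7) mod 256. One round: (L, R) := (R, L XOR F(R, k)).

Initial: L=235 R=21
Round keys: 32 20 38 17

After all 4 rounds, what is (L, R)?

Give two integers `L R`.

Round 1 (k=32): L=21 R=76
Round 2 (k=20): L=76 R=226
Round 3 (k=38): L=226 R=223
Round 4 (k=17): L=223 R=52

Answer: 223 52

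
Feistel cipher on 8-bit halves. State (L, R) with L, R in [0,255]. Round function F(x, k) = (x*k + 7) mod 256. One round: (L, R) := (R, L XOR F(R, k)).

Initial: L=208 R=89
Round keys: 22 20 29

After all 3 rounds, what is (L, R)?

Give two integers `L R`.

Answer: 146 236

Derivation:
Round 1 (k=22): L=89 R=125
Round 2 (k=20): L=125 R=146
Round 3 (k=29): L=146 R=236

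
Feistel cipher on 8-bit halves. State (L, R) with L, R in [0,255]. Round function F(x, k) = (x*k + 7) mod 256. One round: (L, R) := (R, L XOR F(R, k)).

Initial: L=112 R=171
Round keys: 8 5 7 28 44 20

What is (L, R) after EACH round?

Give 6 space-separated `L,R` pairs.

Round 1 (k=8): L=171 R=47
Round 2 (k=5): L=47 R=89
Round 3 (k=7): L=89 R=89
Round 4 (k=28): L=89 R=154
Round 5 (k=44): L=154 R=38
Round 6 (k=20): L=38 R=101

Answer: 171,47 47,89 89,89 89,154 154,38 38,101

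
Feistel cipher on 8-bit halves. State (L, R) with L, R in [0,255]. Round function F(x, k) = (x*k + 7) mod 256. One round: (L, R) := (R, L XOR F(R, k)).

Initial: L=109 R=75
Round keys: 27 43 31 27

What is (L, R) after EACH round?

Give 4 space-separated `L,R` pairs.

Round 1 (k=27): L=75 R=157
Round 2 (k=43): L=157 R=45
Round 3 (k=31): L=45 R=231
Round 4 (k=27): L=231 R=73

Answer: 75,157 157,45 45,231 231,73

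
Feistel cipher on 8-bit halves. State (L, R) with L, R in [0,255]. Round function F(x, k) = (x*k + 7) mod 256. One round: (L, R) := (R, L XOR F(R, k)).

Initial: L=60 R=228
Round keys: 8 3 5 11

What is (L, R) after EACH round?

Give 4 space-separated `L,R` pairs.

Answer: 228,27 27,188 188,168 168,131

Derivation:
Round 1 (k=8): L=228 R=27
Round 2 (k=3): L=27 R=188
Round 3 (k=5): L=188 R=168
Round 4 (k=11): L=168 R=131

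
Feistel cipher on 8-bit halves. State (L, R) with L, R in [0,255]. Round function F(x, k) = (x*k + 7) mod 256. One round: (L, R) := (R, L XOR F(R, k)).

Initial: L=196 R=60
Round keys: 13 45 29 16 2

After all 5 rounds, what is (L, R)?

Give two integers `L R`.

Answer: 73 179

Derivation:
Round 1 (k=13): L=60 R=215
Round 2 (k=45): L=215 R=238
Round 3 (k=29): L=238 R=42
Round 4 (k=16): L=42 R=73
Round 5 (k=2): L=73 R=179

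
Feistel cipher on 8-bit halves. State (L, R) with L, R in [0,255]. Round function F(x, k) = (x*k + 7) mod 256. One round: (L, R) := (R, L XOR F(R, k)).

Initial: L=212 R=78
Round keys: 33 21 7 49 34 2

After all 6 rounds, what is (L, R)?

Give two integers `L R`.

Answer: 157 88

Derivation:
Round 1 (k=33): L=78 R=193
Round 2 (k=21): L=193 R=146
Round 3 (k=7): L=146 R=196
Round 4 (k=49): L=196 R=25
Round 5 (k=34): L=25 R=157
Round 6 (k=2): L=157 R=88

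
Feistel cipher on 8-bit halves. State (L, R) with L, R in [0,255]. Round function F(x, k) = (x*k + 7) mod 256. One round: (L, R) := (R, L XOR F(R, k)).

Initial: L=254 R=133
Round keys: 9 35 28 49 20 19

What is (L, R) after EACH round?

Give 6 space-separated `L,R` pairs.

Round 1 (k=9): L=133 R=74
Round 2 (k=35): L=74 R=160
Round 3 (k=28): L=160 R=205
Round 4 (k=49): L=205 R=228
Round 5 (k=20): L=228 R=26
Round 6 (k=19): L=26 R=17

Answer: 133,74 74,160 160,205 205,228 228,26 26,17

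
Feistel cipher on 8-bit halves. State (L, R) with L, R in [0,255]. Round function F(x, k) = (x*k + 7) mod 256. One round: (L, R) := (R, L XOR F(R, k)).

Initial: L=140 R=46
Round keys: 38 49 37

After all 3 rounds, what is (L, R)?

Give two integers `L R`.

Round 1 (k=38): L=46 R=87
Round 2 (k=49): L=87 R=128
Round 3 (k=37): L=128 R=208

Answer: 128 208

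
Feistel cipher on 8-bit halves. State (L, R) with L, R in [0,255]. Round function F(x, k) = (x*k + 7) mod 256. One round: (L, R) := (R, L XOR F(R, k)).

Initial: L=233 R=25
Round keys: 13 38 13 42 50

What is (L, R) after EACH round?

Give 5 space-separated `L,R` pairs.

Round 1 (k=13): L=25 R=165
Round 2 (k=38): L=165 R=156
Round 3 (k=13): L=156 R=86
Round 4 (k=42): L=86 R=191
Round 5 (k=50): L=191 R=3

Answer: 25,165 165,156 156,86 86,191 191,3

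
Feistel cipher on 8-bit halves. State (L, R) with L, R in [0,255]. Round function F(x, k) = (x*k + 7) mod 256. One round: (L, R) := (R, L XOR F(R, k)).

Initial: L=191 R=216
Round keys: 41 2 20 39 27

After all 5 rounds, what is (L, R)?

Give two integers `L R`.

Round 1 (k=41): L=216 R=32
Round 2 (k=2): L=32 R=159
Round 3 (k=20): L=159 R=83
Round 4 (k=39): L=83 R=51
Round 5 (k=27): L=51 R=59

Answer: 51 59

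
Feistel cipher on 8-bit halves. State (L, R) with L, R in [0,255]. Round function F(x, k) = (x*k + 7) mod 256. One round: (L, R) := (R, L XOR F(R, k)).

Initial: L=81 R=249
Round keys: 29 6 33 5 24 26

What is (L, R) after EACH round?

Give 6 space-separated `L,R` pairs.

Answer: 249,109 109,108 108,158 158,113 113,1 1,80

Derivation:
Round 1 (k=29): L=249 R=109
Round 2 (k=6): L=109 R=108
Round 3 (k=33): L=108 R=158
Round 4 (k=5): L=158 R=113
Round 5 (k=24): L=113 R=1
Round 6 (k=26): L=1 R=80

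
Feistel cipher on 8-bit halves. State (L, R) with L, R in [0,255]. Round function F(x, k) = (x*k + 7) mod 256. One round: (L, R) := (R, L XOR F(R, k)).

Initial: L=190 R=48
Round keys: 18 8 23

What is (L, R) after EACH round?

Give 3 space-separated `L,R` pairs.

Round 1 (k=18): L=48 R=217
Round 2 (k=8): L=217 R=255
Round 3 (k=23): L=255 R=41

Answer: 48,217 217,255 255,41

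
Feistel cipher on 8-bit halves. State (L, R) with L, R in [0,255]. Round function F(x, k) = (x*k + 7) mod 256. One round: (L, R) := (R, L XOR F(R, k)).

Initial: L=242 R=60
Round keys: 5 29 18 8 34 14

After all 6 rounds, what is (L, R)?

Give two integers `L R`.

Answer: 51 190

Derivation:
Round 1 (k=5): L=60 R=193
Round 2 (k=29): L=193 R=216
Round 3 (k=18): L=216 R=246
Round 4 (k=8): L=246 R=111
Round 5 (k=34): L=111 R=51
Round 6 (k=14): L=51 R=190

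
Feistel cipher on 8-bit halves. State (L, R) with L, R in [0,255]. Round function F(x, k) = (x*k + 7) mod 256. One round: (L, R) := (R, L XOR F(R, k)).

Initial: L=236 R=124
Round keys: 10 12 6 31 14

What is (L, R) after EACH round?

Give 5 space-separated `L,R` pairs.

Round 1 (k=10): L=124 R=51
Round 2 (k=12): L=51 R=23
Round 3 (k=6): L=23 R=162
Round 4 (k=31): L=162 R=178
Round 5 (k=14): L=178 R=97

Answer: 124,51 51,23 23,162 162,178 178,97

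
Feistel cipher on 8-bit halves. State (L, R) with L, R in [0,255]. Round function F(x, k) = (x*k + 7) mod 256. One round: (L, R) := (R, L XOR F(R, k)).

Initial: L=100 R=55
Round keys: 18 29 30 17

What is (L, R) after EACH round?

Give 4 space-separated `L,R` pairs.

Answer: 55,129 129,147 147,192 192,84

Derivation:
Round 1 (k=18): L=55 R=129
Round 2 (k=29): L=129 R=147
Round 3 (k=30): L=147 R=192
Round 4 (k=17): L=192 R=84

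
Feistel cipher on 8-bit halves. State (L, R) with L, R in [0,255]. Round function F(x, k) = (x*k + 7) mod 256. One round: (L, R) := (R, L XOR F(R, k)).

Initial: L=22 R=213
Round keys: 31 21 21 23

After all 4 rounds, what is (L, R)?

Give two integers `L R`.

Answer: 41 120

Derivation:
Round 1 (k=31): L=213 R=196
Round 2 (k=21): L=196 R=206
Round 3 (k=21): L=206 R=41
Round 4 (k=23): L=41 R=120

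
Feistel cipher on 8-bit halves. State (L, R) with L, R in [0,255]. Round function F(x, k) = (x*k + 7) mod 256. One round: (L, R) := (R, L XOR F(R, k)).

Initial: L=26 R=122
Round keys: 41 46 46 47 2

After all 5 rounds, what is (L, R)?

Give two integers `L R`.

Answer: 70 57

Derivation:
Round 1 (k=41): L=122 R=139
Round 2 (k=46): L=139 R=123
Round 3 (k=46): L=123 R=170
Round 4 (k=47): L=170 R=70
Round 5 (k=2): L=70 R=57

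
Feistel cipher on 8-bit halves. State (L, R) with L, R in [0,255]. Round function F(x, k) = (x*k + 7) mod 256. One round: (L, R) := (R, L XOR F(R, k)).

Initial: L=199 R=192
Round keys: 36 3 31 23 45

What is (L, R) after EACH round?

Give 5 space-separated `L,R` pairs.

Round 1 (k=36): L=192 R=192
Round 2 (k=3): L=192 R=135
Round 3 (k=31): L=135 R=160
Round 4 (k=23): L=160 R=224
Round 5 (k=45): L=224 R=199

Answer: 192,192 192,135 135,160 160,224 224,199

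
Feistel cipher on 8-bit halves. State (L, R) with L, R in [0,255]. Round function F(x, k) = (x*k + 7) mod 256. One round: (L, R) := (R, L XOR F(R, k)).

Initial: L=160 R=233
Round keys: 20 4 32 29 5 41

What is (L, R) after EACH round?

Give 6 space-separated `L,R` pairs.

Answer: 233,155 155,154 154,220 220,105 105,200 200,102

Derivation:
Round 1 (k=20): L=233 R=155
Round 2 (k=4): L=155 R=154
Round 3 (k=32): L=154 R=220
Round 4 (k=29): L=220 R=105
Round 5 (k=5): L=105 R=200
Round 6 (k=41): L=200 R=102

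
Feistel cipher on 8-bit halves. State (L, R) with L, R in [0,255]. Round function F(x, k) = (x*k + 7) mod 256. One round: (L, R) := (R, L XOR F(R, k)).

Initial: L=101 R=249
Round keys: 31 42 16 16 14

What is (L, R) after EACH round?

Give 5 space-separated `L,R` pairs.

Answer: 249,75 75,172 172,140 140,107 107,109

Derivation:
Round 1 (k=31): L=249 R=75
Round 2 (k=42): L=75 R=172
Round 3 (k=16): L=172 R=140
Round 4 (k=16): L=140 R=107
Round 5 (k=14): L=107 R=109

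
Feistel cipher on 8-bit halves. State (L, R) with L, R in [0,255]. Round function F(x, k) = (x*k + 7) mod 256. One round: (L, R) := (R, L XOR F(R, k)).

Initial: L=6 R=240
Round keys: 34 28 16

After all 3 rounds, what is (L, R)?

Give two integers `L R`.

Round 1 (k=34): L=240 R=225
Round 2 (k=28): L=225 R=83
Round 3 (k=16): L=83 R=214

Answer: 83 214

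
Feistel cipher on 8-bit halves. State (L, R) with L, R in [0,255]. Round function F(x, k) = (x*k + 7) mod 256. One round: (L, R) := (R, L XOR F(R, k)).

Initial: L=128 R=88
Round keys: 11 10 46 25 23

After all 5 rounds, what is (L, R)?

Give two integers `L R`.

Answer: 28 169

Derivation:
Round 1 (k=11): L=88 R=79
Round 2 (k=10): L=79 R=69
Round 3 (k=46): L=69 R=34
Round 4 (k=25): L=34 R=28
Round 5 (k=23): L=28 R=169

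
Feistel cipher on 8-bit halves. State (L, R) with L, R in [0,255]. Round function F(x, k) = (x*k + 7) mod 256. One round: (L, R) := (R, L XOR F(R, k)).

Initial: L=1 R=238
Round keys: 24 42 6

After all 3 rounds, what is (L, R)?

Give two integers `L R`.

Round 1 (k=24): L=238 R=86
Round 2 (k=42): L=86 R=205
Round 3 (k=6): L=205 R=131

Answer: 205 131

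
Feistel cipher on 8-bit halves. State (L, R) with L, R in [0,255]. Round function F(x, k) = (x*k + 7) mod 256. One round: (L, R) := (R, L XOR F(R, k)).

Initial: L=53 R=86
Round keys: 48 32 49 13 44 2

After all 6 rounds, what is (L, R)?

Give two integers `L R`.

Answer: 61 9

Derivation:
Round 1 (k=48): L=86 R=18
Round 2 (k=32): L=18 R=17
Round 3 (k=49): L=17 R=90
Round 4 (k=13): L=90 R=136
Round 5 (k=44): L=136 R=61
Round 6 (k=2): L=61 R=9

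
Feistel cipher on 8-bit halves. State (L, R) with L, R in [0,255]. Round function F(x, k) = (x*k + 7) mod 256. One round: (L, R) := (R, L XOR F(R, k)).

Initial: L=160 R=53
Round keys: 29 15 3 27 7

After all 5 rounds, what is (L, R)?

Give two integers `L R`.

Round 1 (k=29): L=53 R=168
Round 2 (k=15): L=168 R=234
Round 3 (k=3): L=234 R=109
Round 4 (k=27): L=109 R=108
Round 5 (k=7): L=108 R=150

Answer: 108 150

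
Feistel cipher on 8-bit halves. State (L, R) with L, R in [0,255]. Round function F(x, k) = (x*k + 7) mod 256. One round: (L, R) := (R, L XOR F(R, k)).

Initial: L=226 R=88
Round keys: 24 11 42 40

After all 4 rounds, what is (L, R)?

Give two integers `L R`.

Answer: 38 177

Derivation:
Round 1 (k=24): L=88 R=165
Round 2 (k=11): L=165 R=70
Round 3 (k=42): L=70 R=38
Round 4 (k=40): L=38 R=177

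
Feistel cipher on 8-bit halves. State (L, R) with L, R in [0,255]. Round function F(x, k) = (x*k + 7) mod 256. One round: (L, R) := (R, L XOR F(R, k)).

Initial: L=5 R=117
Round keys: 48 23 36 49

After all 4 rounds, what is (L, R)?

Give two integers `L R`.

Answer: 53 156

Derivation:
Round 1 (k=48): L=117 R=242
Round 2 (k=23): L=242 R=176
Round 3 (k=36): L=176 R=53
Round 4 (k=49): L=53 R=156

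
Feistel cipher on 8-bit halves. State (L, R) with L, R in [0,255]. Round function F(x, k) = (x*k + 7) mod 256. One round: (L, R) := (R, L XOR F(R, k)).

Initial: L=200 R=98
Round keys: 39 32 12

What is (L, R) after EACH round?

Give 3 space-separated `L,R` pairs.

Round 1 (k=39): L=98 R=61
Round 2 (k=32): L=61 R=197
Round 3 (k=12): L=197 R=126

Answer: 98,61 61,197 197,126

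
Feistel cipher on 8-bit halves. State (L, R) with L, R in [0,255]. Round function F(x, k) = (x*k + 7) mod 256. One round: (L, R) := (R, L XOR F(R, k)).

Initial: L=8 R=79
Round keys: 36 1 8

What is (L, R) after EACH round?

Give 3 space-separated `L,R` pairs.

Answer: 79,43 43,125 125,196

Derivation:
Round 1 (k=36): L=79 R=43
Round 2 (k=1): L=43 R=125
Round 3 (k=8): L=125 R=196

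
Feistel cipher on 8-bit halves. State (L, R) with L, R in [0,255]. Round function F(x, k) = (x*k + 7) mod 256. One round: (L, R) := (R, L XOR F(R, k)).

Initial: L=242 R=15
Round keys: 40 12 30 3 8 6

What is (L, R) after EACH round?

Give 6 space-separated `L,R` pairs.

Round 1 (k=40): L=15 R=173
Round 2 (k=12): L=173 R=44
Round 3 (k=30): L=44 R=130
Round 4 (k=3): L=130 R=161
Round 5 (k=8): L=161 R=141
Round 6 (k=6): L=141 R=244

Answer: 15,173 173,44 44,130 130,161 161,141 141,244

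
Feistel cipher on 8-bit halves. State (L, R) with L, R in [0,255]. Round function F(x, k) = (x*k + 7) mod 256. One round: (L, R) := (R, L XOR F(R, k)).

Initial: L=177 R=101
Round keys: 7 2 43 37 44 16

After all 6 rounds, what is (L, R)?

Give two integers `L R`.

Answer: 191 36

Derivation:
Round 1 (k=7): L=101 R=123
Round 2 (k=2): L=123 R=152
Round 3 (k=43): L=152 R=244
Round 4 (k=37): L=244 R=211
Round 5 (k=44): L=211 R=191
Round 6 (k=16): L=191 R=36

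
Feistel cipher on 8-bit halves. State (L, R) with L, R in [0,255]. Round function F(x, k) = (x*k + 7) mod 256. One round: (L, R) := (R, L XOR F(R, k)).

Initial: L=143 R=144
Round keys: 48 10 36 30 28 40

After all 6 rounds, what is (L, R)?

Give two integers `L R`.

Round 1 (k=48): L=144 R=136
Round 2 (k=10): L=136 R=199
Round 3 (k=36): L=199 R=139
Round 4 (k=30): L=139 R=150
Round 5 (k=28): L=150 R=228
Round 6 (k=40): L=228 R=49

Answer: 228 49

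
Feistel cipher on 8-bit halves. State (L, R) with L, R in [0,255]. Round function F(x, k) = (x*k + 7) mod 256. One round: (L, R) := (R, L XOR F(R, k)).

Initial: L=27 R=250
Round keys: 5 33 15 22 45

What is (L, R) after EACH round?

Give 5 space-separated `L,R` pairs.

Answer: 250,242 242,195 195,134 134,72 72,41

Derivation:
Round 1 (k=5): L=250 R=242
Round 2 (k=33): L=242 R=195
Round 3 (k=15): L=195 R=134
Round 4 (k=22): L=134 R=72
Round 5 (k=45): L=72 R=41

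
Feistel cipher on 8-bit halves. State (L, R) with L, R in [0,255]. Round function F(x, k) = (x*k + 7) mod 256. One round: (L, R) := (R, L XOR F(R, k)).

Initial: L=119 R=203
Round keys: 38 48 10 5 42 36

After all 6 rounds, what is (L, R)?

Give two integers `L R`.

Round 1 (k=38): L=203 R=94
Round 2 (k=48): L=94 R=108
Round 3 (k=10): L=108 R=97
Round 4 (k=5): L=97 R=128
Round 5 (k=42): L=128 R=102
Round 6 (k=36): L=102 R=223

Answer: 102 223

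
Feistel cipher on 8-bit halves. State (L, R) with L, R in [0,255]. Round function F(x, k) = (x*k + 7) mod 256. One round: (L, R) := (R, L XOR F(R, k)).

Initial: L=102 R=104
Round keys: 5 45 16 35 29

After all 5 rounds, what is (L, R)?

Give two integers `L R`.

Round 1 (k=5): L=104 R=105
Round 2 (k=45): L=105 R=20
Round 3 (k=16): L=20 R=46
Round 4 (k=35): L=46 R=69
Round 5 (k=29): L=69 R=246

Answer: 69 246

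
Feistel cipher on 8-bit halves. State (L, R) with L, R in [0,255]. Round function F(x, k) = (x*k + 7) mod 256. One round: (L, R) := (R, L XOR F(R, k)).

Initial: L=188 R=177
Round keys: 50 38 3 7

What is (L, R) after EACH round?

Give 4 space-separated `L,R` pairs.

Answer: 177,37 37,52 52,134 134,133

Derivation:
Round 1 (k=50): L=177 R=37
Round 2 (k=38): L=37 R=52
Round 3 (k=3): L=52 R=134
Round 4 (k=7): L=134 R=133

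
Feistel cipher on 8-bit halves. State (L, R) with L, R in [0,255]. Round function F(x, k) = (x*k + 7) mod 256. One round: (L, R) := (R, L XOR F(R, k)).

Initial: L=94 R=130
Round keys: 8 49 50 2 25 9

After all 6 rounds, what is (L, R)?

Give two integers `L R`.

Round 1 (k=8): L=130 R=73
Round 2 (k=49): L=73 R=130
Round 3 (k=50): L=130 R=34
Round 4 (k=2): L=34 R=201
Round 5 (k=25): L=201 R=138
Round 6 (k=9): L=138 R=40

Answer: 138 40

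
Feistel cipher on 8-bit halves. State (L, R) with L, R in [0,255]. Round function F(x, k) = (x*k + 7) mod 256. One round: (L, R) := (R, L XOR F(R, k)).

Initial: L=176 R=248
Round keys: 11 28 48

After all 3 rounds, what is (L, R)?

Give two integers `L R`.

Round 1 (k=11): L=248 R=31
Round 2 (k=28): L=31 R=147
Round 3 (k=48): L=147 R=136

Answer: 147 136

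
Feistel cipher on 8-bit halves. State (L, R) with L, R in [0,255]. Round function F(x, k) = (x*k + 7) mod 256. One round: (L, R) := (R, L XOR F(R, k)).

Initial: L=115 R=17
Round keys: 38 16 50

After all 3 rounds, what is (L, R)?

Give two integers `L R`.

Round 1 (k=38): L=17 R=254
Round 2 (k=16): L=254 R=246
Round 3 (k=50): L=246 R=237

Answer: 246 237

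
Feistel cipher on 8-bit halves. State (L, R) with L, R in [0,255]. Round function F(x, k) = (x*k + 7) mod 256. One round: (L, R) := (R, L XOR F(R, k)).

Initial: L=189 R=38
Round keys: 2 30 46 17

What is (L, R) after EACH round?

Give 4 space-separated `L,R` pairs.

Answer: 38,238 238,205 205,51 51,167

Derivation:
Round 1 (k=2): L=38 R=238
Round 2 (k=30): L=238 R=205
Round 3 (k=46): L=205 R=51
Round 4 (k=17): L=51 R=167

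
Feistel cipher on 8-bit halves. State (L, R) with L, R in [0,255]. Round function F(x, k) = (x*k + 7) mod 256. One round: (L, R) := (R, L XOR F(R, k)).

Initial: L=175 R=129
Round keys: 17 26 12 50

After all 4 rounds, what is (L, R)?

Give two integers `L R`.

Round 1 (k=17): L=129 R=55
Round 2 (k=26): L=55 R=28
Round 3 (k=12): L=28 R=96
Round 4 (k=50): L=96 R=219

Answer: 96 219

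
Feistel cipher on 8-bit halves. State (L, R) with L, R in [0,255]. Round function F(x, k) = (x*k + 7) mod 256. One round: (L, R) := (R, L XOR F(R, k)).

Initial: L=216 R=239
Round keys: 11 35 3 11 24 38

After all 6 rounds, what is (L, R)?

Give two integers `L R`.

Round 1 (k=11): L=239 R=148
Round 2 (k=35): L=148 R=172
Round 3 (k=3): L=172 R=159
Round 4 (k=11): L=159 R=112
Round 5 (k=24): L=112 R=24
Round 6 (k=38): L=24 R=231

Answer: 24 231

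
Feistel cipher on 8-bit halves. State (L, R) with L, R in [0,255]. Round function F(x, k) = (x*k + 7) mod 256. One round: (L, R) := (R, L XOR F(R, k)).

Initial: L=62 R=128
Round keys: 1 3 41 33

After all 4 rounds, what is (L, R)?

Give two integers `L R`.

Answer: 48 133

Derivation:
Round 1 (k=1): L=128 R=185
Round 2 (k=3): L=185 R=178
Round 3 (k=41): L=178 R=48
Round 4 (k=33): L=48 R=133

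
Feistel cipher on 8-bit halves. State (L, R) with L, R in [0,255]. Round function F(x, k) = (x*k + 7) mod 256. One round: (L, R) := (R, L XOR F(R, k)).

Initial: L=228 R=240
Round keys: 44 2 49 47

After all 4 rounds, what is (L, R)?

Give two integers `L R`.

Answer: 151 125

Derivation:
Round 1 (k=44): L=240 R=163
Round 2 (k=2): L=163 R=189
Round 3 (k=49): L=189 R=151
Round 4 (k=47): L=151 R=125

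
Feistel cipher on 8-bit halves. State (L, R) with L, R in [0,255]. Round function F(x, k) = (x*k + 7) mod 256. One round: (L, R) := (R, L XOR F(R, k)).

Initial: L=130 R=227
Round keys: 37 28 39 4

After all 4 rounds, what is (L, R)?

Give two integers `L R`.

Round 1 (k=37): L=227 R=84
Round 2 (k=28): L=84 R=212
Round 3 (k=39): L=212 R=7
Round 4 (k=4): L=7 R=247

Answer: 7 247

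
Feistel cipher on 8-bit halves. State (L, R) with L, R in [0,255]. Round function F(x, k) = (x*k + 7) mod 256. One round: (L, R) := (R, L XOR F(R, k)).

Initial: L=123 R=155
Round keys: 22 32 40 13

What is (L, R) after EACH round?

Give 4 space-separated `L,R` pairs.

Answer: 155,34 34,220 220,69 69,84

Derivation:
Round 1 (k=22): L=155 R=34
Round 2 (k=32): L=34 R=220
Round 3 (k=40): L=220 R=69
Round 4 (k=13): L=69 R=84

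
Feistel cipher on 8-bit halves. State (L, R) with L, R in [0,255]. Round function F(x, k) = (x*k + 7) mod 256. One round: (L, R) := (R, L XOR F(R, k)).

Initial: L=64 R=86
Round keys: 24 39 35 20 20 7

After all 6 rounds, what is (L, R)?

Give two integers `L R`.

Answer: 237 163

Derivation:
Round 1 (k=24): L=86 R=87
Round 2 (k=39): L=87 R=30
Round 3 (k=35): L=30 R=118
Round 4 (k=20): L=118 R=33
Round 5 (k=20): L=33 R=237
Round 6 (k=7): L=237 R=163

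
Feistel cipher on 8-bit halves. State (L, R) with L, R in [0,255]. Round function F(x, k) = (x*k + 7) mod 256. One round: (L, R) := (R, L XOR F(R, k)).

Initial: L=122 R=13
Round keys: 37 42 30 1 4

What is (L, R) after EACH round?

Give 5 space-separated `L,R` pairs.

Answer: 13,146 146,246 246,73 73,166 166,214

Derivation:
Round 1 (k=37): L=13 R=146
Round 2 (k=42): L=146 R=246
Round 3 (k=30): L=246 R=73
Round 4 (k=1): L=73 R=166
Round 5 (k=4): L=166 R=214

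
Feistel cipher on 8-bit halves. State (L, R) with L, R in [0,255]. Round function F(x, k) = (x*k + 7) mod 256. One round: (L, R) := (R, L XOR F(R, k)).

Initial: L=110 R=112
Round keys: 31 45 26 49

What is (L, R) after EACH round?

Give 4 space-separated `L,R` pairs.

Round 1 (k=31): L=112 R=249
Round 2 (k=45): L=249 R=188
Round 3 (k=26): L=188 R=230
Round 4 (k=49): L=230 R=177

Answer: 112,249 249,188 188,230 230,177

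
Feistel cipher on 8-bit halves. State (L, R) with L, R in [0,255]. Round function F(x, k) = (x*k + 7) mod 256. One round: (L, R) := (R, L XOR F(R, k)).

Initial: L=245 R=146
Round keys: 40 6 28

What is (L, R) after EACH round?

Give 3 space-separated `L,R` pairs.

Round 1 (k=40): L=146 R=34
Round 2 (k=6): L=34 R=65
Round 3 (k=28): L=65 R=1

Answer: 146,34 34,65 65,1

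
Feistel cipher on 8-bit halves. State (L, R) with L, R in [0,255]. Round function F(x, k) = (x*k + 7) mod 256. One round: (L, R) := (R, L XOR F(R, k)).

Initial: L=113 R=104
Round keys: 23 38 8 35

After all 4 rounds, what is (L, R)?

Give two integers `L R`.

Answer: 177 137

Derivation:
Round 1 (k=23): L=104 R=46
Round 2 (k=38): L=46 R=179
Round 3 (k=8): L=179 R=177
Round 4 (k=35): L=177 R=137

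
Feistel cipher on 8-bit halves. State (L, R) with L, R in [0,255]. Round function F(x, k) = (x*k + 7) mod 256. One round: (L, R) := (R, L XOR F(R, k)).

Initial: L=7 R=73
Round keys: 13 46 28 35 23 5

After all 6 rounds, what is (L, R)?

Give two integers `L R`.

Answer: 0 244

Derivation:
Round 1 (k=13): L=73 R=187
Round 2 (k=46): L=187 R=232
Round 3 (k=28): L=232 R=220
Round 4 (k=35): L=220 R=243
Round 5 (k=23): L=243 R=0
Round 6 (k=5): L=0 R=244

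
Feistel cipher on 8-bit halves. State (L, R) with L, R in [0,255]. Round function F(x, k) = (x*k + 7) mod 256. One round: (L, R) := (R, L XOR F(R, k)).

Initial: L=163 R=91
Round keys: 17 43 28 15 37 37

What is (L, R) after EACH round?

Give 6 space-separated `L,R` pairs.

Answer: 91,177 177,153 153,114 114,44 44,17 17,80

Derivation:
Round 1 (k=17): L=91 R=177
Round 2 (k=43): L=177 R=153
Round 3 (k=28): L=153 R=114
Round 4 (k=15): L=114 R=44
Round 5 (k=37): L=44 R=17
Round 6 (k=37): L=17 R=80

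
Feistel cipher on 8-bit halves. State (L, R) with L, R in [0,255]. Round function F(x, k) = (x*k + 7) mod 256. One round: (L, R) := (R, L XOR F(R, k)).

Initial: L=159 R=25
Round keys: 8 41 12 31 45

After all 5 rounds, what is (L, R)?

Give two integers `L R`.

Round 1 (k=8): L=25 R=80
Round 2 (k=41): L=80 R=206
Round 3 (k=12): L=206 R=255
Round 4 (k=31): L=255 R=38
Round 5 (k=45): L=38 R=74

Answer: 38 74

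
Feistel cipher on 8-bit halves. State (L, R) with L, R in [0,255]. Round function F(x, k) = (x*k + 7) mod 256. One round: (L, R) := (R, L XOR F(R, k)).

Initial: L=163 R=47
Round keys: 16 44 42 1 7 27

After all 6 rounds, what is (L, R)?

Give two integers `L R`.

Answer: 6 219

Derivation:
Round 1 (k=16): L=47 R=84
Round 2 (k=44): L=84 R=88
Round 3 (k=42): L=88 R=35
Round 4 (k=1): L=35 R=114
Round 5 (k=7): L=114 R=6
Round 6 (k=27): L=6 R=219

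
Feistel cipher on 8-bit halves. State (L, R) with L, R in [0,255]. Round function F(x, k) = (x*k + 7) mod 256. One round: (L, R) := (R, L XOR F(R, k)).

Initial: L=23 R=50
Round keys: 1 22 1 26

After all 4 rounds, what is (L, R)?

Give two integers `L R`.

Answer: 254 26

Derivation:
Round 1 (k=1): L=50 R=46
Round 2 (k=22): L=46 R=201
Round 3 (k=1): L=201 R=254
Round 4 (k=26): L=254 R=26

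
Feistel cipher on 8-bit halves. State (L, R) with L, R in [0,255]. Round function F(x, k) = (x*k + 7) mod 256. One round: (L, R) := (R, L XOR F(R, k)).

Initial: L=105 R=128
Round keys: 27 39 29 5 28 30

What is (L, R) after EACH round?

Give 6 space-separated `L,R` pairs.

Round 1 (k=27): L=128 R=238
Round 2 (k=39): L=238 R=201
Round 3 (k=29): L=201 R=34
Round 4 (k=5): L=34 R=120
Round 5 (k=28): L=120 R=5
Round 6 (k=30): L=5 R=229

Answer: 128,238 238,201 201,34 34,120 120,5 5,229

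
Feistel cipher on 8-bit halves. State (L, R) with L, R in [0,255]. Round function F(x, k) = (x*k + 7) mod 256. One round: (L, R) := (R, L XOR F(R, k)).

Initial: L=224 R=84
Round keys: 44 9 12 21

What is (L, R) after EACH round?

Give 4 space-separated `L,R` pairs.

Round 1 (k=44): L=84 R=151
Round 2 (k=9): L=151 R=2
Round 3 (k=12): L=2 R=136
Round 4 (k=21): L=136 R=45

Answer: 84,151 151,2 2,136 136,45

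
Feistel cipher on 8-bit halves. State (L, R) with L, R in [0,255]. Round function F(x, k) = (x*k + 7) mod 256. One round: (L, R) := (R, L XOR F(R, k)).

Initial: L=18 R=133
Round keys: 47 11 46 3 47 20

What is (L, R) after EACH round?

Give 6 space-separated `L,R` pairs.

Answer: 133,96 96,162 162,67 67,114 114,182 182,77

Derivation:
Round 1 (k=47): L=133 R=96
Round 2 (k=11): L=96 R=162
Round 3 (k=46): L=162 R=67
Round 4 (k=3): L=67 R=114
Round 5 (k=47): L=114 R=182
Round 6 (k=20): L=182 R=77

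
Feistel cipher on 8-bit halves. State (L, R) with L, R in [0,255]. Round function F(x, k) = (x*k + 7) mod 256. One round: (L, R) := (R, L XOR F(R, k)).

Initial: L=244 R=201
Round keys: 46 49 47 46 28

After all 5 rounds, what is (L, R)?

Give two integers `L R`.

Answer: 200 64

Derivation:
Round 1 (k=46): L=201 R=209
Round 2 (k=49): L=209 R=193
Round 3 (k=47): L=193 R=167
Round 4 (k=46): L=167 R=200
Round 5 (k=28): L=200 R=64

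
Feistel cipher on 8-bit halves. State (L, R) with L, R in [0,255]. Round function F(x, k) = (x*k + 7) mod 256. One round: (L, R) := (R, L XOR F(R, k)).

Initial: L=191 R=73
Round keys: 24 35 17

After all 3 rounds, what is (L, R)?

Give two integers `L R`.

Round 1 (k=24): L=73 R=96
Round 2 (k=35): L=96 R=110
Round 3 (k=17): L=110 R=53

Answer: 110 53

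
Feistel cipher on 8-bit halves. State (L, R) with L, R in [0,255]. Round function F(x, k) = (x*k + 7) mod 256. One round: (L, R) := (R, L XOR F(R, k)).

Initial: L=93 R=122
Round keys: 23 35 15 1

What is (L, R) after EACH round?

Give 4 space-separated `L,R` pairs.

Answer: 122,160 160,157 157,154 154,60

Derivation:
Round 1 (k=23): L=122 R=160
Round 2 (k=35): L=160 R=157
Round 3 (k=15): L=157 R=154
Round 4 (k=1): L=154 R=60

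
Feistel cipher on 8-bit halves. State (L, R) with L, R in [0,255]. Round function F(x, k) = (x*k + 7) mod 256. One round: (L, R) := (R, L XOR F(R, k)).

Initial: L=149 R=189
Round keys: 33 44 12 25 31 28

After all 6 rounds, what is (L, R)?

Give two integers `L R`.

Round 1 (k=33): L=189 R=241
Round 2 (k=44): L=241 R=206
Round 3 (k=12): L=206 R=94
Round 4 (k=25): L=94 R=251
Round 5 (k=31): L=251 R=50
Round 6 (k=28): L=50 R=132

Answer: 50 132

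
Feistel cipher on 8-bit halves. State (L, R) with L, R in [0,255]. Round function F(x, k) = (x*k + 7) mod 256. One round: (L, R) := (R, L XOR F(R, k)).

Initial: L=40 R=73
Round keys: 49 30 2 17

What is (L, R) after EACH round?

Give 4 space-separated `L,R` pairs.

Round 1 (k=49): L=73 R=40
Round 2 (k=30): L=40 R=254
Round 3 (k=2): L=254 R=43
Round 4 (k=17): L=43 R=28

Answer: 73,40 40,254 254,43 43,28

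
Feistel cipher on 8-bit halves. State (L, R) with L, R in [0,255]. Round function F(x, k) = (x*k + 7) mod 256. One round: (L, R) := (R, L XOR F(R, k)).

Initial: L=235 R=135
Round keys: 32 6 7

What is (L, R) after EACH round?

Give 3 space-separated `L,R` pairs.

Round 1 (k=32): L=135 R=12
Round 2 (k=6): L=12 R=200
Round 3 (k=7): L=200 R=115

Answer: 135,12 12,200 200,115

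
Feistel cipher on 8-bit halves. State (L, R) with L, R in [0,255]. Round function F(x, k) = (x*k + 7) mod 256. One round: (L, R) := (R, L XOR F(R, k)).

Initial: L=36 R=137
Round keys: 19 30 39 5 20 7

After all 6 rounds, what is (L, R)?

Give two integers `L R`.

Answer: 196 87

Derivation:
Round 1 (k=19): L=137 R=22
Round 2 (k=30): L=22 R=18
Round 3 (k=39): L=18 R=211
Round 4 (k=5): L=211 R=52
Round 5 (k=20): L=52 R=196
Round 6 (k=7): L=196 R=87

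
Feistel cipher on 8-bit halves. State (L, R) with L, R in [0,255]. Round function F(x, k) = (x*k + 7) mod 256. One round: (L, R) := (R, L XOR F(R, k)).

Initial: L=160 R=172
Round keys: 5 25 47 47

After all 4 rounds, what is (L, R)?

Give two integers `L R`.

Answer: 42 3

Derivation:
Round 1 (k=5): L=172 R=195
Round 2 (k=25): L=195 R=190
Round 3 (k=47): L=190 R=42
Round 4 (k=47): L=42 R=3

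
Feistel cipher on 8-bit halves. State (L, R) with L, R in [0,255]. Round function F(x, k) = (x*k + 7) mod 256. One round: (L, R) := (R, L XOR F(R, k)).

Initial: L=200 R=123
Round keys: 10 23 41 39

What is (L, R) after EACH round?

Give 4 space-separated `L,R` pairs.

Answer: 123,29 29,217 217,213 213,163

Derivation:
Round 1 (k=10): L=123 R=29
Round 2 (k=23): L=29 R=217
Round 3 (k=41): L=217 R=213
Round 4 (k=39): L=213 R=163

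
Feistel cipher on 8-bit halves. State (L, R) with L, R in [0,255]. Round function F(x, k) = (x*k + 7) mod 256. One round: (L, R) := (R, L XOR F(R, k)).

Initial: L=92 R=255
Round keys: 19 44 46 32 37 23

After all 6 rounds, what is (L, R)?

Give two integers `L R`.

Round 1 (k=19): L=255 R=168
Round 2 (k=44): L=168 R=24
Round 3 (k=46): L=24 R=255
Round 4 (k=32): L=255 R=255
Round 5 (k=37): L=255 R=29
Round 6 (k=23): L=29 R=93

Answer: 29 93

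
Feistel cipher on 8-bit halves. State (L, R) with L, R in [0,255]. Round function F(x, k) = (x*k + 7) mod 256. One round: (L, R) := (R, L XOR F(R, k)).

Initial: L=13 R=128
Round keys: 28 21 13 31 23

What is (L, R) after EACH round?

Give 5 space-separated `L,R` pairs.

Round 1 (k=28): L=128 R=10
Round 2 (k=21): L=10 R=89
Round 3 (k=13): L=89 R=134
Round 4 (k=31): L=134 R=24
Round 5 (k=23): L=24 R=169

Answer: 128,10 10,89 89,134 134,24 24,169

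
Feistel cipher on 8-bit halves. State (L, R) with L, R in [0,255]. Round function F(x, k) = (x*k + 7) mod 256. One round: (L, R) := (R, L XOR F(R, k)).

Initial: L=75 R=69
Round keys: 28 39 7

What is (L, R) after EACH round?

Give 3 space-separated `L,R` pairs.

Answer: 69,216 216,170 170,117

Derivation:
Round 1 (k=28): L=69 R=216
Round 2 (k=39): L=216 R=170
Round 3 (k=7): L=170 R=117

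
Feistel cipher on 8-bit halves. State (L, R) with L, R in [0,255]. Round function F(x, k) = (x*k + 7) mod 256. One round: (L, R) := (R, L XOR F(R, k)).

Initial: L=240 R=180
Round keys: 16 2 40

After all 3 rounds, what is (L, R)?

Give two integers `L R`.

Answer: 193 152

Derivation:
Round 1 (k=16): L=180 R=183
Round 2 (k=2): L=183 R=193
Round 3 (k=40): L=193 R=152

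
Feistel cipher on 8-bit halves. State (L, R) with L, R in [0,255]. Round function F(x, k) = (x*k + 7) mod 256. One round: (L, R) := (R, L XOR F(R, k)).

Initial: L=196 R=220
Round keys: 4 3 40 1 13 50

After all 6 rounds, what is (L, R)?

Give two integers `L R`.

Answer: 214 244

Derivation:
Round 1 (k=4): L=220 R=179
Round 2 (k=3): L=179 R=252
Round 3 (k=40): L=252 R=212
Round 4 (k=1): L=212 R=39
Round 5 (k=13): L=39 R=214
Round 6 (k=50): L=214 R=244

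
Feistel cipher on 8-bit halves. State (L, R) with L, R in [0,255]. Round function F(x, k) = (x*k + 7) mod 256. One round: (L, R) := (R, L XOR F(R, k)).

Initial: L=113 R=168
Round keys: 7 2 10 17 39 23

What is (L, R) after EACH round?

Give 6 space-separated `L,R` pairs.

Answer: 168,238 238,75 75,27 27,153 153,77 77,107

Derivation:
Round 1 (k=7): L=168 R=238
Round 2 (k=2): L=238 R=75
Round 3 (k=10): L=75 R=27
Round 4 (k=17): L=27 R=153
Round 5 (k=39): L=153 R=77
Round 6 (k=23): L=77 R=107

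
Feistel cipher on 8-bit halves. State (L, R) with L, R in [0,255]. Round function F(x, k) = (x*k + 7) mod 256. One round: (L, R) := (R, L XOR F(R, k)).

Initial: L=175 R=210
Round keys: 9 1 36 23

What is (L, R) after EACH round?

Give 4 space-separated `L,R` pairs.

Round 1 (k=9): L=210 R=198
Round 2 (k=1): L=198 R=31
Round 3 (k=36): L=31 R=165
Round 4 (k=23): L=165 R=197

Answer: 210,198 198,31 31,165 165,197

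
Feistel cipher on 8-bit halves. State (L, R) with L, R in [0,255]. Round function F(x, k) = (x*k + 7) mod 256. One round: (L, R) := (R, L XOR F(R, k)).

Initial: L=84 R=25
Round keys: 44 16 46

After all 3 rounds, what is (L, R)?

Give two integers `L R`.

Round 1 (k=44): L=25 R=7
Round 2 (k=16): L=7 R=110
Round 3 (k=46): L=110 R=204

Answer: 110 204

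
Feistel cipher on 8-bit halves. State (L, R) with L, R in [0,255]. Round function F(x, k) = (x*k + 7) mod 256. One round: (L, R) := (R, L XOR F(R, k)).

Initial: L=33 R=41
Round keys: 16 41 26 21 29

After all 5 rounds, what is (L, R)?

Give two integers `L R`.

Round 1 (k=16): L=41 R=182
Round 2 (k=41): L=182 R=4
Round 3 (k=26): L=4 R=217
Round 4 (k=21): L=217 R=208
Round 5 (k=29): L=208 R=78

Answer: 208 78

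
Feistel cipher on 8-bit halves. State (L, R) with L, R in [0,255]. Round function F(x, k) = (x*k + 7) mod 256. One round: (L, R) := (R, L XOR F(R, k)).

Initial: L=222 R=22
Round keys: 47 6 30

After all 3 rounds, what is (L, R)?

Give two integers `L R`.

Answer: 247 54

Derivation:
Round 1 (k=47): L=22 R=207
Round 2 (k=6): L=207 R=247
Round 3 (k=30): L=247 R=54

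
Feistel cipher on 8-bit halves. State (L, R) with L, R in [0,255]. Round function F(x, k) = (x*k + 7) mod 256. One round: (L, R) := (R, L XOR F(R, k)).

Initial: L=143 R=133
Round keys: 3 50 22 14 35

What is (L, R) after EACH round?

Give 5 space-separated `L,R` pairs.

Answer: 133,25 25,108 108,86 86,215 215,58

Derivation:
Round 1 (k=3): L=133 R=25
Round 2 (k=50): L=25 R=108
Round 3 (k=22): L=108 R=86
Round 4 (k=14): L=86 R=215
Round 5 (k=35): L=215 R=58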